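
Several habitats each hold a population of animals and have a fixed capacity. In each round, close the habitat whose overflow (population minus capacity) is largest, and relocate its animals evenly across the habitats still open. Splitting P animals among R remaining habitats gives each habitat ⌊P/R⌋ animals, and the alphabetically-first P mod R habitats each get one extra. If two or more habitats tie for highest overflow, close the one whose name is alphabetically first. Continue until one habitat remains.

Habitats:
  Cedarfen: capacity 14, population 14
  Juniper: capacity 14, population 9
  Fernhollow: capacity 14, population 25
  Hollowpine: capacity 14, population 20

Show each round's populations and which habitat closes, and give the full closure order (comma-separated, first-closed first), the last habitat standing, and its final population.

Closure order: Fernhollow, Hollowpine, Cedarfen
Last habitat: Juniper with 68 animals

Round 1: Cedarfen=14 Fernhollow=25 Hollowpine=20 Juniper=9 → close Fernhollow (overflow 11)
  25÷3 = 8 each, +1 to first 1
Round 2: Cedarfen=23 Hollowpine=28 Juniper=17 → close Hollowpine (overflow 14)
  28÷2 = 14 each, +1 to first 0
Round 3: Cedarfen=37 Juniper=31 → close Cedarfen (overflow 23)
  37÷1 = 37 each, +1 to first 0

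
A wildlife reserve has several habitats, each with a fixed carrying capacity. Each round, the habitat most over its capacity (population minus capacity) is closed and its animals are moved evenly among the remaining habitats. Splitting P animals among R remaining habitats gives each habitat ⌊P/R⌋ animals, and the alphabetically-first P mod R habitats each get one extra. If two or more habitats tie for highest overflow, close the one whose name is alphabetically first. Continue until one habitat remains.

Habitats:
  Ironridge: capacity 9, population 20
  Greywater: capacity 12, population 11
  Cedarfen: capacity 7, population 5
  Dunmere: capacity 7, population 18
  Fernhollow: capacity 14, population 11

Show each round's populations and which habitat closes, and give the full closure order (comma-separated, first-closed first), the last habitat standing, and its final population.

Closure order: Dunmere, Ironridge, Cedarfen, Greywater
Last habitat: Fernhollow with 65 animals

Round 1: Cedarfen=5 Dunmere=18 Fernhollow=11 Greywater=11 Ironridge=20 → close Dunmere (overflow 11)
  18÷4 = 4 each, +1 to first 2
Round 2: Cedarfen=10 Fernhollow=16 Greywater=15 Ironridge=24 → close Ironridge (overflow 15)
  24÷3 = 8 each, +1 to first 0
Round 3: Cedarfen=18 Fernhollow=24 Greywater=23 → close Cedarfen (overflow 11)
  18÷2 = 9 each, +1 to first 0
Round 4: Fernhollow=33 Greywater=32 → close Greywater (overflow 20)
  32÷1 = 32 each, +1 to first 0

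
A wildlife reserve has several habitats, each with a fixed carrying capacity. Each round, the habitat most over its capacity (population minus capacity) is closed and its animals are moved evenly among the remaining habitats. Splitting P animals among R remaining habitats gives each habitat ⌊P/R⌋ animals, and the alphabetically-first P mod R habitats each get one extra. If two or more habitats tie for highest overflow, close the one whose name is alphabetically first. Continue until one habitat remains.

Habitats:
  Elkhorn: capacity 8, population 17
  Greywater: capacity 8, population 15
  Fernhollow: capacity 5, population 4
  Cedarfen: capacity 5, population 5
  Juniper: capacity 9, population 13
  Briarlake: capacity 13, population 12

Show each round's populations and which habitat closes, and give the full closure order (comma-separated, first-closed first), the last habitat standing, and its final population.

Closure order: Elkhorn, Greywater, Juniper, Cedarfen, Briarlake
Last habitat: Fernhollow with 66 animals

Round 1: Briarlake=12 Cedarfen=5 Elkhorn=17 Fernhollow=4 Greywater=15 Juniper=13 → close Elkhorn (overflow 9)
  17÷5 = 3 each, +1 to first 2
Round 2: Briarlake=16 Cedarfen=9 Fernhollow=7 Greywater=18 Juniper=16 → close Greywater (overflow 10)
  18÷4 = 4 each, +1 to first 2
Round 3: Briarlake=21 Cedarfen=14 Fernhollow=11 Juniper=20 → close Juniper (overflow 11)
  20÷3 = 6 each, +1 to first 2
Round 4: Briarlake=28 Cedarfen=21 Fernhollow=17 → close Cedarfen (overflow 16)
  21÷2 = 10 each, +1 to first 1
Round 5: Briarlake=39 Fernhollow=27 → close Briarlake (overflow 26)
  39÷1 = 39 each, +1 to first 0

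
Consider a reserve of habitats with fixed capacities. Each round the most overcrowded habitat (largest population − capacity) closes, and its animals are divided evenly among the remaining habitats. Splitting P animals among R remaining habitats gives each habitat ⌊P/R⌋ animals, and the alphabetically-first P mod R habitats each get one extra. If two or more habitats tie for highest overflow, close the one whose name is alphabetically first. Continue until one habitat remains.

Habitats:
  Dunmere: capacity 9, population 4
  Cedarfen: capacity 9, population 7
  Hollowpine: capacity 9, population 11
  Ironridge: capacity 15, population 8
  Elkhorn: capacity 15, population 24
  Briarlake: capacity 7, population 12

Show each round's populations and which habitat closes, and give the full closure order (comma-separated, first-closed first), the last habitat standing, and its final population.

Closure order: Elkhorn, Briarlake, Hollowpine, Cedarfen, Dunmere
Last habitat: Ironridge with 66 animals

Round 1: Briarlake=12 Cedarfen=7 Dunmere=4 Elkhorn=24 Hollowpine=11 Ironridge=8 → close Elkhorn (overflow 9)
  24÷5 = 4 each, +1 to first 4
Round 2: Briarlake=17 Cedarfen=12 Dunmere=9 Hollowpine=16 Ironridge=12 → close Briarlake (overflow 10)
  17÷4 = 4 each, +1 to first 1
Round 3: Cedarfen=17 Dunmere=13 Hollowpine=20 Ironridge=16 → close Hollowpine (overflow 11)
  20÷3 = 6 each, +1 to first 2
Round 4: Cedarfen=24 Dunmere=20 Ironridge=22 → close Cedarfen (overflow 15)
  24÷2 = 12 each, +1 to first 0
Round 5: Dunmere=32 Ironridge=34 → close Dunmere (overflow 23)
  32÷1 = 32 each, +1 to first 0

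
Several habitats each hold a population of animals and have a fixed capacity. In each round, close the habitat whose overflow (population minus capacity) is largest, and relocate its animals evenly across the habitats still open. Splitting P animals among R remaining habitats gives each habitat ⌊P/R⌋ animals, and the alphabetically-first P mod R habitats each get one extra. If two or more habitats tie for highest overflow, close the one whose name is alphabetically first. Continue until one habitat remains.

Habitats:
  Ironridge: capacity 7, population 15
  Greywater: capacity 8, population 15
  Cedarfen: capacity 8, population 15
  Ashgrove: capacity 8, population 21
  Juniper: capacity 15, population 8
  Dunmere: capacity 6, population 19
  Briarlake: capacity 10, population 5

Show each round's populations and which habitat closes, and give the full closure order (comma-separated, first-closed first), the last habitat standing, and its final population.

Closure order: Ashgrove, Dunmere, Cedarfen, Greywater, Ironridge, Briarlake
Last habitat: Juniper with 98 animals

Round 1: Ashgrove=21 Briarlake=5 Cedarfen=15 Dunmere=19 Greywater=15 Ironridge=15 Juniper=8 → close Ashgrove (overflow 13)
  21÷6 = 3 each, +1 to first 3
Round 2: Briarlake=9 Cedarfen=19 Dunmere=23 Greywater=18 Ironridge=18 Juniper=11 → close Dunmere (overflow 17)
  23÷5 = 4 each, +1 to first 3
Round 3: Briarlake=14 Cedarfen=24 Greywater=23 Ironridge=22 Juniper=15 → close Cedarfen (overflow 16)
  24÷4 = 6 each, +1 to first 0
Round 4: Briarlake=20 Greywater=29 Ironridge=28 Juniper=21 → close Greywater (overflow 21)
  29÷3 = 9 each, +1 to first 2
Round 5: Briarlake=30 Ironridge=38 Juniper=30 → close Ironridge (overflow 31)
  38÷2 = 19 each, +1 to first 0
Round 6: Briarlake=49 Juniper=49 → close Briarlake (overflow 39)
  49÷1 = 49 each, +1 to first 0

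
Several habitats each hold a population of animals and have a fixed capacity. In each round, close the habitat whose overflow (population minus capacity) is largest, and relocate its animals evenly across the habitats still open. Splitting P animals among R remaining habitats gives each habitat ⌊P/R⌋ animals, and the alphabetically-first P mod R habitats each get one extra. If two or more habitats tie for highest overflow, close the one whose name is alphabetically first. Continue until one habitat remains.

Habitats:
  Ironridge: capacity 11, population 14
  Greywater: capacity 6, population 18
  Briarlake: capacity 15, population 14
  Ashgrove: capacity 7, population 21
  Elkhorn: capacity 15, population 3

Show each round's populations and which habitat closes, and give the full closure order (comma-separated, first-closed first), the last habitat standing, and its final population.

Round 1: Ashgrove=21 Briarlake=14 Elkhorn=3 Greywater=18 Ironridge=14 → close Ashgrove (overflow 14)
  21÷4 = 5 each, +1 to first 1
Round 2: Briarlake=20 Elkhorn=8 Greywater=23 Ironridge=19 → close Greywater (overflow 17)
  23÷3 = 7 each, +1 to first 2
Round 3: Briarlake=28 Elkhorn=16 Ironridge=26 → close Ironridge (overflow 15)
  26÷2 = 13 each, +1 to first 0
Round 4: Briarlake=41 Elkhorn=29 → close Briarlake (overflow 26)
  41÷1 = 41 each, +1 to first 0

Closure order: Ashgrove, Greywater, Ironridge, Briarlake
Last habitat: Elkhorn with 70 animals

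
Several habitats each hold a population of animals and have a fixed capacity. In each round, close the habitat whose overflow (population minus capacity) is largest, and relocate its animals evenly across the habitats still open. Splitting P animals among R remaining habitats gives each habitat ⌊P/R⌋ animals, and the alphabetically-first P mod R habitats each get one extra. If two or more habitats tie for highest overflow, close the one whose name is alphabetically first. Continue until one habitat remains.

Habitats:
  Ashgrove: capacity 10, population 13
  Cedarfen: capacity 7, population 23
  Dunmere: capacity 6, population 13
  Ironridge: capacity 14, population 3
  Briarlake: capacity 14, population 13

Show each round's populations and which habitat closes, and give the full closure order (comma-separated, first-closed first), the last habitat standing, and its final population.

Round 1: Ashgrove=13 Briarlake=13 Cedarfen=23 Dunmere=13 Ironridge=3 → close Cedarfen (overflow 16)
  23÷4 = 5 each, +1 to first 3
Round 2: Ashgrove=19 Briarlake=19 Dunmere=19 Ironridge=8 → close Dunmere (overflow 13)
  19÷3 = 6 each, +1 to first 1
Round 3: Ashgrove=26 Briarlake=25 Ironridge=14 → close Ashgrove (overflow 16)
  26÷2 = 13 each, +1 to first 0
Round 4: Briarlake=38 Ironridge=27 → close Briarlake (overflow 24)
  38÷1 = 38 each, +1 to first 0

Closure order: Cedarfen, Dunmere, Ashgrove, Briarlake
Last habitat: Ironridge with 65 animals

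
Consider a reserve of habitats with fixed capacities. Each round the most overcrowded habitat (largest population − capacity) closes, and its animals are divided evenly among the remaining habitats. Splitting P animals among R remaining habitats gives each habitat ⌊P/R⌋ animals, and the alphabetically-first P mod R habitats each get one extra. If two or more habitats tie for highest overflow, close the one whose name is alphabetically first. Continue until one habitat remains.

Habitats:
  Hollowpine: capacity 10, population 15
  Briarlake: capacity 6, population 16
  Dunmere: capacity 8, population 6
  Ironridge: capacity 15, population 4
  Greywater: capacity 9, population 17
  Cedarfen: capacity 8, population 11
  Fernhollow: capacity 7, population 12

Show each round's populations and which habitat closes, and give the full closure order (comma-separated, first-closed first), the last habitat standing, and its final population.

Round 1: Briarlake=16 Cedarfen=11 Dunmere=6 Fernhollow=12 Greywater=17 Hollowpine=15 Ironridge=4 → close Briarlake (overflow 10)
  16÷6 = 2 each, +1 to first 4
Round 2: Cedarfen=14 Dunmere=9 Fernhollow=15 Greywater=20 Hollowpine=17 Ironridge=6 → close Greywater (overflow 11)
  20÷5 = 4 each, +1 to first 0
Round 3: Cedarfen=18 Dunmere=13 Fernhollow=19 Hollowpine=21 Ironridge=10 → close Fernhollow (overflow 12)
  19÷4 = 4 each, +1 to first 3
Round 4: Cedarfen=23 Dunmere=18 Hollowpine=26 Ironridge=14 → close Hollowpine (overflow 16)
  26÷3 = 8 each, +1 to first 2
Round 5: Cedarfen=32 Dunmere=27 Ironridge=22 → close Cedarfen (overflow 24)
  32÷2 = 16 each, +1 to first 0
Round 6: Dunmere=43 Ironridge=38 → close Dunmere (overflow 35)
  43÷1 = 43 each, +1 to first 0

Closure order: Briarlake, Greywater, Fernhollow, Hollowpine, Cedarfen, Dunmere
Last habitat: Ironridge with 81 animals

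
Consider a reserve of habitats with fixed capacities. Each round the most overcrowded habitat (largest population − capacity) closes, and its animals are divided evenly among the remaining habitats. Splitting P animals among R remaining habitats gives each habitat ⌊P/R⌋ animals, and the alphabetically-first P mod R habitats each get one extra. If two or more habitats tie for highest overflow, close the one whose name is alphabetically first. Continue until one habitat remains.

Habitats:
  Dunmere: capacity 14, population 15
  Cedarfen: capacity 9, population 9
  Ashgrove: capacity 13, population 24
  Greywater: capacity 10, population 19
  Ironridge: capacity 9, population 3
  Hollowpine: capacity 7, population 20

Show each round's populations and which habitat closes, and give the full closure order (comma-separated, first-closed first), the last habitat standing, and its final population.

Round 1: Ashgrove=24 Cedarfen=9 Dunmere=15 Greywater=19 Hollowpine=20 Ironridge=3 → close Hollowpine (overflow 13)
  20÷5 = 4 each, +1 to first 0
Round 2: Ashgrove=28 Cedarfen=13 Dunmere=19 Greywater=23 Ironridge=7 → close Ashgrove (overflow 15)
  28÷4 = 7 each, +1 to first 0
Round 3: Cedarfen=20 Dunmere=26 Greywater=30 Ironridge=14 → close Greywater (overflow 20)
  30÷3 = 10 each, +1 to first 0
Round 4: Cedarfen=30 Dunmere=36 Ironridge=24 → close Dunmere (overflow 22)
  36÷2 = 18 each, +1 to first 0
Round 5: Cedarfen=48 Ironridge=42 → close Cedarfen (overflow 39)
  48÷1 = 48 each, +1 to first 0

Closure order: Hollowpine, Ashgrove, Greywater, Dunmere, Cedarfen
Last habitat: Ironridge with 90 animals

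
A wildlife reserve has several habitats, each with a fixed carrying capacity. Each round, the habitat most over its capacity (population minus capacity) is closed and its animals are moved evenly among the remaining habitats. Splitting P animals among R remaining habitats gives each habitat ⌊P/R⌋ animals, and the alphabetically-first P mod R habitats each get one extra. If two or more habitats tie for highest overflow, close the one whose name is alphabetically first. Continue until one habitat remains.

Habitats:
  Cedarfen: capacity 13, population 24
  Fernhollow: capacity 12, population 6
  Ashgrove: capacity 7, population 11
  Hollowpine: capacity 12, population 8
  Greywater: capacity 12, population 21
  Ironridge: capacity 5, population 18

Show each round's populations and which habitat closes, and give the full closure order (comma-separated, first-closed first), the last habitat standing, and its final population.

Round 1: Ashgrove=11 Cedarfen=24 Fernhollow=6 Greywater=21 Hollowpine=8 Ironridge=18 → close Ironridge (overflow 13)
  18÷5 = 3 each, +1 to first 3
Round 2: Ashgrove=15 Cedarfen=28 Fernhollow=10 Greywater=24 Hollowpine=11 → close Cedarfen (overflow 15)
  28÷4 = 7 each, +1 to first 0
Round 3: Ashgrove=22 Fernhollow=17 Greywater=31 Hollowpine=18 → close Greywater (overflow 19)
  31÷3 = 10 each, +1 to first 1
Round 4: Ashgrove=33 Fernhollow=27 Hollowpine=28 → close Ashgrove (overflow 26)
  33÷2 = 16 each, +1 to first 1
Round 5: Fernhollow=44 Hollowpine=44 → close Fernhollow (overflow 32)
  44÷1 = 44 each, +1 to first 0

Closure order: Ironridge, Cedarfen, Greywater, Ashgrove, Fernhollow
Last habitat: Hollowpine with 88 animals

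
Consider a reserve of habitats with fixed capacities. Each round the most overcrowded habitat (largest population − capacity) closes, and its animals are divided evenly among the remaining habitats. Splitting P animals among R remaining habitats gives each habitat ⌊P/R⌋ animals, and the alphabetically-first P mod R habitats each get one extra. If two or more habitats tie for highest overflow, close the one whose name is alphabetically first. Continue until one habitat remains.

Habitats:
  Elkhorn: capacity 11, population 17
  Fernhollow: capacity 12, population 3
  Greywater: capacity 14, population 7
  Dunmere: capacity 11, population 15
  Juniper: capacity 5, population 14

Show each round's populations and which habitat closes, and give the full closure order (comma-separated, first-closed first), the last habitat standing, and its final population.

Round 1: Dunmere=15 Elkhorn=17 Fernhollow=3 Greywater=7 Juniper=14 → close Juniper (overflow 9)
  14÷4 = 3 each, +1 to first 2
Round 2: Dunmere=19 Elkhorn=21 Fernhollow=6 Greywater=10 → close Elkhorn (overflow 10)
  21÷3 = 7 each, +1 to first 0
Round 3: Dunmere=26 Fernhollow=13 Greywater=17 → close Dunmere (overflow 15)
  26÷2 = 13 each, +1 to first 0
Round 4: Fernhollow=26 Greywater=30 → close Greywater (overflow 16)
  30÷1 = 30 each, +1 to first 0

Closure order: Juniper, Elkhorn, Dunmere, Greywater
Last habitat: Fernhollow with 56 animals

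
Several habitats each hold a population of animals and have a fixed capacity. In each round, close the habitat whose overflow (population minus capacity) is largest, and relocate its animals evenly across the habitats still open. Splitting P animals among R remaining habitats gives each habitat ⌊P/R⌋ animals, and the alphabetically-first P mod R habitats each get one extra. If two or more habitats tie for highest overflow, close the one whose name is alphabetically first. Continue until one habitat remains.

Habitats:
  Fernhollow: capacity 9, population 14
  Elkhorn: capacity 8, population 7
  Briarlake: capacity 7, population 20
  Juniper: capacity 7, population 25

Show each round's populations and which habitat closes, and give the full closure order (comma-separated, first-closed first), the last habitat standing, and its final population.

Round 1: Briarlake=20 Elkhorn=7 Fernhollow=14 Juniper=25 → close Juniper (overflow 18)
  25÷3 = 8 each, +1 to first 1
Round 2: Briarlake=29 Elkhorn=15 Fernhollow=22 → close Briarlake (overflow 22)
  29÷2 = 14 each, +1 to first 1
Round 3: Elkhorn=30 Fernhollow=36 → close Fernhollow (overflow 27)
  36÷1 = 36 each, +1 to first 0

Closure order: Juniper, Briarlake, Fernhollow
Last habitat: Elkhorn with 66 animals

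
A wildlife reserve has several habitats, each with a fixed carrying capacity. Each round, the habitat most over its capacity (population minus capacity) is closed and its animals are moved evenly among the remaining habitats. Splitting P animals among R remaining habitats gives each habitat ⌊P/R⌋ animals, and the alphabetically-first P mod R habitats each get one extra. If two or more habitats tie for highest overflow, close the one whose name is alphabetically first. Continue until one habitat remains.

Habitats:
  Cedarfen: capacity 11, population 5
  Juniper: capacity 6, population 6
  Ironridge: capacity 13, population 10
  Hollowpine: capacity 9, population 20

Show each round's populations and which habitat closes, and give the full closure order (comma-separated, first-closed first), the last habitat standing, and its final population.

Closure order: Hollowpine, Juniper, Ironridge
Last habitat: Cedarfen with 41 animals

Round 1: Cedarfen=5 Hollowpine=20 Ironridge=10 Juniper=6 → close Hollowpine (overflow 11)
  20÷3 = 6 each, +1 to first 2
Round 2: Cedarfen=12 Ironridge=17 Juniper=12 → close Juniper (overflow 6)
  12÷2 = 6 each, +1 to first 0
Round 3: Cedarfen=18 Ironridge=23 → close Ironridge (overflow 10)
  23÷1 = 23 each, +1 to first 0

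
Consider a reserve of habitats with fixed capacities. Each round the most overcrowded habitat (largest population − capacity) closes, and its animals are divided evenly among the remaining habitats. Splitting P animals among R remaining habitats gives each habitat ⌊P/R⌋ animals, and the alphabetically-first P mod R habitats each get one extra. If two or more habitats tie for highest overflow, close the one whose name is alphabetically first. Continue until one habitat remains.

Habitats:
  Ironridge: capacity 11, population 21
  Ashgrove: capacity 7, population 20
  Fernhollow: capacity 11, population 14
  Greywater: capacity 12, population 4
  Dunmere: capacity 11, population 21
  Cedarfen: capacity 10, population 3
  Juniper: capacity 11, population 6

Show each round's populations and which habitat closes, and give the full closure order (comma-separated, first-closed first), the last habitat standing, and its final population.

Closure order: Ashgrove, Dunmere, Ironridge, Fernhollow, Cedarfen, Juniper
Last habitat: Greywater with 89 animals

Round 1: Ashgrove=20 Cedarfen=3 Dunmere=21 Fernhollow=14 Greywater=4 Ironridge=21 Juniper=6 → close Ashgrove (overflow 13)
  20÷6 = 3 each, +1 to first 2
Round 2: Cedarfen=7 Dunmere=25 Fernhollow=17 Greywater=7 Ironridge=24 Juniper=9 → close Dunmere (overflow 14)
  25÷5 = 5 each, +1 to first 0
Round 3: Cedarfen=12 Fernhollow=22 Greywater=12 Ironridge=29 Juniper=14 → close Ironridge (overflow 18)
  29÷4 = 7 each, +1 to first 1
Round 4: Cedarfen=20 Fernhollow=29 Greywater=19 Juniper=21 → close Fernhollow (overflow 18)
  29÷3 = 9 each, +1 to first 2
Round 5: Cedarfen=30 Greywater=29 Juniper=30 → close Cedarfen (overflow 20)
  30÷2 = 15 each, +1 to first 0
Round 6: Greywater=44 Juniper=45 → close Juniper (overflow 34)
  45÷1 = 45 each, +1 to first 0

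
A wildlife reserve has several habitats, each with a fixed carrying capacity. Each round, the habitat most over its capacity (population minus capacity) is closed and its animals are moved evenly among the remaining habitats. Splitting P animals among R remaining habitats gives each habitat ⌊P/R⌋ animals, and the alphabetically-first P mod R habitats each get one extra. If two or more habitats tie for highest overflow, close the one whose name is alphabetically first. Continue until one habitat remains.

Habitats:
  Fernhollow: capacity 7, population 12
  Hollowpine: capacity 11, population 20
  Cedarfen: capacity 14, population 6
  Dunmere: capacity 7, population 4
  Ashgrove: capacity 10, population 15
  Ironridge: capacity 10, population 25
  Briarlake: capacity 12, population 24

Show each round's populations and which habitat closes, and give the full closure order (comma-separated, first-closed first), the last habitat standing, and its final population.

Round 1: Ashgrove=15 Briarlake=24 Cedarfen=6 Dunmere=4 Fernhollow=12 Hollowpine=20 Ironridge=25 → close Ironridge (overflow 15)
  25÷6 = 4 each, +1 to first 1
Round 2: Ashgrove=20 Briarlake=28 Cedarfen=10 Dunmere=8 Fernhollow=16 Hollowpine=24 → close Briarlake (overflow 16)
  28÷5 = 5 each, +1 to first 3
Round 3: Ashgrove=26 Cedarfen=16 Dunmere=14 Fernhollow=21 Hollowpine=29 → close Hollowpine (overflow 18)
  29÷4 = 7 each, +1 to first 1
Round 4: Ashgrove=34 Cedarfen=23 Dunmere=21 Fernhollow=28 → close Ashgrove (overflow 24)
  34÷3 = 11 each, +1 to first 1
Round 5: Cedarfen=35 Dunmere=32 Fernhollow=39 → close Fernhollow (overflow 32)
  39÷2 = 19 each, +1 to first 1
Round 6: Cedarfen=55 Dunmere=51 → close Dunmere (overflow 44)
  51÷1 = 51 each, +1 to first 0

Closure order: Ironridge, Briarlake, Hollowpine, Ashgrove, Fernhollow, Dunmere
Last habitat: Cedarfen with 106 animals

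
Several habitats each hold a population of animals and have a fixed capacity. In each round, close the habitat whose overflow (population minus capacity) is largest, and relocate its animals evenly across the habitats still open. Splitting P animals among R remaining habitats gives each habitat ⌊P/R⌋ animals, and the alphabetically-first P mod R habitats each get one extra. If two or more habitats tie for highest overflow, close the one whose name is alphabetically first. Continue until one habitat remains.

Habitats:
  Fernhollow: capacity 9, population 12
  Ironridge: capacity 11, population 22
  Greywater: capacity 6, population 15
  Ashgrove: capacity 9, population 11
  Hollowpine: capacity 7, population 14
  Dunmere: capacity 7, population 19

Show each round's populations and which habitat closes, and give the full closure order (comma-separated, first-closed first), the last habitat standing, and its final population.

Closure order: Dunmere, Ironridge, Greywater, Hollowpine, Ashgrove
Last habitat: Fernhollow with 93 animals

Round 1: Ashgrove=11 Dunmere=19 Fernhollow=12 Greywater=15 Hollowpine=14 Ironridge=22 → close Dunmere (overflow 12)
  19÷5 = 3 each, +1 to first 4
Round 2: Ashgrove=15 Fernhollow=16 Greywater=19 Hollowpine=18 Ironridge=25 → close Ironridge (overflow 14)
  25÷4 = 6 each, +1 to first 1
Round 3: Ashgrove=22 Fernhollow=22 Greywater=25 Hollowpine=24 → close Greywater (overflow 19)
  25÷3 = 8 each, +1 to first 1
Round 4: Ashgrove=31 Fernhollow=30 Hollowpine=32 → close Hollowpine (overflow 25)
  32÷2 = 16 each, +1 to first 0
Round 5: Ashgrove=47 Fernhollow=46 → close Ashgrove (overflow 38)
  47÷1 = 47 each, +1 to first 0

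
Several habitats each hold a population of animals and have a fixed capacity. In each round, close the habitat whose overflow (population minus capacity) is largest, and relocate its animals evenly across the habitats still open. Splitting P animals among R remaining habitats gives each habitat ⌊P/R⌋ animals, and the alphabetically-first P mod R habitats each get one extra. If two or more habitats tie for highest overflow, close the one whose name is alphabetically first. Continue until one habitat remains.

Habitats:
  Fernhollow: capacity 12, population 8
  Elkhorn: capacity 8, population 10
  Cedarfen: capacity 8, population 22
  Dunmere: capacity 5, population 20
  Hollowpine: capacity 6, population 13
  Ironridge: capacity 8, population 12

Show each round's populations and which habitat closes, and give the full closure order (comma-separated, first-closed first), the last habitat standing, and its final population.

Round 1: Cedarfen=22 Dunmere=20 Elkhorn=10 Fernhollow=8 Hollowpine=13 Ironridge=12 → close Dunmere (overflow 15)
  20÷5 = 4 each, +1 to first 0
Round 2: Cedarfen=26 Elkhorn=14 Fernhollow=12 Hollowpine=17 Ironridge=16 → close Cedarfen (overflow 18)
  26÷4 = 6 each, +1 to first 2
Round 3: Elkhorn=21 Fernhollow=19 Hollowpine=23 Ironridge=22 → close Hollowpine (overflow 17)
  23÷3 = 7 each, +1 to first 2
Round 4: Elkhorn=29 Fernhollow=27 Ironridge=29 → close Elkhorn (overflow 21)
  29÷2 = 14 each, +1 to first 1
Round 5: Fernhollow=42 Ironridge=43 → close Ironridge (overflow 35)
  43÷1 = 43 each, +1 to first 0

Closure order: Dunmere, Cedarfen, Hollowpine, Elkhorn, Ironridge
Last habitat: Fernhollow with 85 animals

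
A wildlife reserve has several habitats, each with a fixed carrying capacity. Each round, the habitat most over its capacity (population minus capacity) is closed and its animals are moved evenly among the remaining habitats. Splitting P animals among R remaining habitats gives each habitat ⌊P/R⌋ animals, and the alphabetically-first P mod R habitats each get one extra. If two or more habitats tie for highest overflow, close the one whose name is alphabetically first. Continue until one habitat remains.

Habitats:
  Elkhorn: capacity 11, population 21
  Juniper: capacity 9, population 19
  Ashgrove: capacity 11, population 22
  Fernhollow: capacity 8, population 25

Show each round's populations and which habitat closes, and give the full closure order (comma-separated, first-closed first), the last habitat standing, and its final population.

Round 1: Ashgrove=22 Elkhorn=21 Fernhollow=25 Juniper=19 → close Fernhollow (overflow 17)
  25÷3 = 8 each, +1 to first 1
Round 2: Ashgrove=31 Elkhorn=29 Juniper=27 → close Ashgrove (overflow 20)
  31÷2 = 15 each, +1 to first 1
Round 3: Elkhorn=45 Juniper=42 → close Elkhorn (overflow 34)
  45÷1 = 45 each, +1 to first 0

Closure order: Fernhollow, Ashgrove, Elkhorn
Last habitat: Juniper with 87 animals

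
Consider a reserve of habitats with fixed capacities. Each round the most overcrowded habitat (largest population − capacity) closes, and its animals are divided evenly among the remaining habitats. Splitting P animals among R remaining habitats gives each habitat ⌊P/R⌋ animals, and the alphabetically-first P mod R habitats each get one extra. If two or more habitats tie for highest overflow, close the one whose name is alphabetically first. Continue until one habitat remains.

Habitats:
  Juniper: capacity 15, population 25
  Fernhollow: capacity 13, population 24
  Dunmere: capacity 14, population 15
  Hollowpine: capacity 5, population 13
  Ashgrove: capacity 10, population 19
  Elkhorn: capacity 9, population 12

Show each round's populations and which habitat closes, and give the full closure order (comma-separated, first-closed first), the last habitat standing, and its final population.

Round 1: Ashgrove=19 Dunmere=15 Elkhorn=12 Fernhollow=24 Hollowpine=13 Juniper=25 → close Fernhollow (overflow 11)
  24÷5 = 4 each, +1 to first 4
Round 2: Ashgrove=24 Dunmere=20 Elkhorn=17 Hollowpine=18 Juniper=29 → close Ashgrove (overflow 14)
  24÷4 = 6 each, +1 to first 0
Round 3: Dunmere=26 Elkhorn=23 Hollowpine=24 Juniper=35 → close Juniper (overflow 20)
  35÷3 = 11 each, +1 to first 2
Round 4: Dunmere=38 Elkhorn=35 Hollowpine=35 → close Hollowpine (overflow 30)
  35÷2 = 17 each, +1 to first 1
Round 5: Dunmere=56 Elkhorn=52 → close Elkhorn (overflow 43)
  52÷1 = 52 each, +1 to first 0

Closure order: Fernhollow, Ashgrove, Juniper, Hollowpine, Elkhorn
Last habitat: Dunmere with 108 animals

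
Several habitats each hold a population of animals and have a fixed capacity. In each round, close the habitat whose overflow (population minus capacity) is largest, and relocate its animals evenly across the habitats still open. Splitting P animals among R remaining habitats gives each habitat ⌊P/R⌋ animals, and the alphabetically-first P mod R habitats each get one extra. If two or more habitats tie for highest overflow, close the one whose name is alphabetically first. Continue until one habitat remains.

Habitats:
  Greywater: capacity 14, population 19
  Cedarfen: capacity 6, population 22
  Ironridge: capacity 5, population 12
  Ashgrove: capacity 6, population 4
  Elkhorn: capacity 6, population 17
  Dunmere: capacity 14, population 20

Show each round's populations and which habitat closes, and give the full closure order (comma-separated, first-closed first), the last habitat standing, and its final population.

Closure order: Cedarfen, Elkhorn, Dunmere, Ironridge, Greywater
Last habitat: Ashgrove with 94 animals

Round 1: Ashgrove=4 Cedarfen=22 Dunmere=20 Elkhorn=17 Greywater=19 Ironridge=12 → close Cedarfen (overflow 16)
  22÷5 = 4 each, +1 to first 2
Round 2: Ashgrove=9 Dunmere=25 Elkhorn=21 Greywater=23 Ironridge=16 → close Elkhorn (overflow 15)
  21÷4 = 5 each, +1 to first 1
Round 3: Ashgrove=15 Dunmere=30 Greywater=28 Ironridge=21 → close Dunmere (overflow 16)
  30÷3 = 10 each, +1 to first 0
Round 4: Ashgrove=25 Greywater=38 Ironridge=31 → close Ironridge (overflow 26)
  31÷2 = 15 each, +1 to first 1
Round 5: Ashgrove=41 Greywater=53 → close Greywater (overflow 39)
  53÷1 = 53 each, +1 to first 0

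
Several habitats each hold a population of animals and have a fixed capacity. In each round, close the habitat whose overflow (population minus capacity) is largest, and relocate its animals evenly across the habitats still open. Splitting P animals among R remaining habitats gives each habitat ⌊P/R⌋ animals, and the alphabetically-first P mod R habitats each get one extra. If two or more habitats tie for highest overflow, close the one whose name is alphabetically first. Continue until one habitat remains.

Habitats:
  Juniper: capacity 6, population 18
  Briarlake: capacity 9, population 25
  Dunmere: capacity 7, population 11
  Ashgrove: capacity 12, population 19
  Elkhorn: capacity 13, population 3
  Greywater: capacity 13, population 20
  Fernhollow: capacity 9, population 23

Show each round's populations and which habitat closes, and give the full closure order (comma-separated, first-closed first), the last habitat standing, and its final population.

Round 1: Ashgrove=19 Briarlake=25 Dunmere=11 Elkhorn=3 Fernhollow=23 Greywater=20 Juniper=18 → close Briarlake (overflow 16)
  25÷6 = 4 each, +1 to first 1
Round 2: Ashgrove=24 Dunmere=15 Elkhorn=7 Fernhollow=27 Greywater=24 Juniper=22 → close Fernhollow (overflow 18)
  27÷5 = 5 each, +1 to first 2
Round 3: Ashgrove=30 Dunmere=21 Elkhorn=12 Greywater=29 Juniper=27 → close Juniper (overflow 21)
  27÷4 = 6 each, +1 to first 3
Round 4: Ashgrove=37 Dunmere=28 Elkhorn=19 Greywater=35 → close Ashgrove (overflow 25)
  37÷3 = 12 each, +1 to first 1
Round 5: Dunmere=41 Elkhorn=31 Greywater=47 → close Dunmere (overflow 34)
  41÷2 = 20 each, +1 to first 1
Round 6: Elkhorn=52 Greywater=67 → close Greywater (overflow 54)
  67÷1 = 67 each, +1 to first 0

Closure order: Briarlake, Fernhollow, Juniper, Ashgrove, Dunmere, Greywater
Last habitat: Elkhorn with 119 animals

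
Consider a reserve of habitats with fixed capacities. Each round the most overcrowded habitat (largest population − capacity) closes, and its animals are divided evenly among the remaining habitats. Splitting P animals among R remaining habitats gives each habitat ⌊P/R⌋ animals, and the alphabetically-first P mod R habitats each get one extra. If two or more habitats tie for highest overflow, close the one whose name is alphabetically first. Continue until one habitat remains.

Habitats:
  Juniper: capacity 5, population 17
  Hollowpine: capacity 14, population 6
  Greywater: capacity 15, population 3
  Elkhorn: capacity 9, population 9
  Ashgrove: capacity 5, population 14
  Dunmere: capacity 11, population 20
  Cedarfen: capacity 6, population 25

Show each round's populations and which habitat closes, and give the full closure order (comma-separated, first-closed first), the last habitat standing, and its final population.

Round 1: Ashgrove=14 Cedarfen=25 Dunmere=20 Elkhorn=9 Greywater=3 Hollowpine=6 Juniper=17 → close Cedarfen (overflow 19)
  25÷6 = 4 each, +1 to first 1
Round 2: Ashgrove=19 Dunmere=24 Elkhorn=13 Greywater=7 Hollowpine=10 Juniper=21 → close Juniper (overflow 16)
  21÷5 = 4 each, +1 to first 1
Round 3: Ashgrove=24 Dunmere=28 Elkhorn=17 Greywater=11 Hollowpine=14 → close Ashgrove (overflow 19)
  24÷4 = 6 each, +1 to first 0
Round 4: Dunmere=34 Elkhorn=23 Greywater=17 Hollowpine=20 → close Dunmere (overflow 23)
  34÷3 = 11 each, +1 to first 1
Round 5: Elkhorn=35 Greywater=28 Hollowpine=31 → close Elkhorn (overflow 26)
  35÷2 = 17 each, +1 to first 1
Round 6: Greywater=46 Hollowpine=48 → close Hollowpine (overflow 34)
  48÷1 = 48 each, +1 to first 0

Closure order: Cedarfen, Juniper, Ashgrove, Dunmere, Elkhorn, Hollowpine
Last habitat: Greywater with 94 animals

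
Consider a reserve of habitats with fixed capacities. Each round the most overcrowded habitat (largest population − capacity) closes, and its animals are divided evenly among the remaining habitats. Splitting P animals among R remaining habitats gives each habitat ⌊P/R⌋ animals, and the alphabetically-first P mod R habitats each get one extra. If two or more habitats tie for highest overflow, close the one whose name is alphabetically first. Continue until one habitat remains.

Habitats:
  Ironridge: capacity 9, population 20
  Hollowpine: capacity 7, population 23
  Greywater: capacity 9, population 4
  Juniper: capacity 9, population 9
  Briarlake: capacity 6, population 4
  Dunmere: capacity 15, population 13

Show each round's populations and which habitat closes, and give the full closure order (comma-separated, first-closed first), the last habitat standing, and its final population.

Closure order: Hollowpine, Ironridge, Juniper, Briarlake, Dunmere
Last habitat: Greywater with 73 animals

Round 1: Briarlake=4 Dunmere=13 Greywater=4 Hollowpine=23 Ironridge=20 Juniper=9 → close Hollowpine (overflow 16)
  23÷5 = 4 each, +1 to first 3
Round 2: Briarlake=9 Dunmere=18 Greywater=9 Ironridge=24 Juniper=13 → close Ironridge (overflow 15)
  24÷4 = 6 each, +1 to first 0
Round 3: Briarlake=15 Dunmere=24 Greywater=15 Juniper=19 → close Juniper (overflow 10)
  19÷3 = 6 each, +1 to first 1
Round 4: Briarlake=22 Dunmere=30 Greywater=21 → close Briarlake (overflow 16)
  22÷2 = 11 each, +1 to first 0
Round 5: Dunmere=41 Greywater=32 → close Dunmere (overflow 26)
  41÷1 = 41 each, +1 to first 0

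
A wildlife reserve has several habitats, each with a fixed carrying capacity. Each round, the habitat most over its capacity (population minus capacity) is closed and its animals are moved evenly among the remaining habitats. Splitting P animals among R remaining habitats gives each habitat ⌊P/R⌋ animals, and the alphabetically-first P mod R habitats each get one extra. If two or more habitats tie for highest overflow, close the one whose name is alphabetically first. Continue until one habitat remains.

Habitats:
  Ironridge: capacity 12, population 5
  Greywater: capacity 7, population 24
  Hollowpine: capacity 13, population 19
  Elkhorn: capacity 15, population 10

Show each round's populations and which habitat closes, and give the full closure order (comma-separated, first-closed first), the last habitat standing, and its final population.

Round 1: Elkhorn=10 Greywater=24 Hollowpine=19 Ironridge=5 → close Greywater (overflow 17)
  24÷3 = 8 each, +1 to first 0
Round 2: Elkhorn=18 Hollowpine=27 Ironridge=13 → close Hollowpine (overflow 14)
  27÷2 = 13 each, +1 to first 1
Round 3: Elkhorn=32 Ironridge=26 → close Elkhorn (overflow 17)
  32÷1 = 32 each, +1 to first 0

Closure order: Greywater, Hollowpine, Elkhorn
Last habitat: Ironridge with 58 animals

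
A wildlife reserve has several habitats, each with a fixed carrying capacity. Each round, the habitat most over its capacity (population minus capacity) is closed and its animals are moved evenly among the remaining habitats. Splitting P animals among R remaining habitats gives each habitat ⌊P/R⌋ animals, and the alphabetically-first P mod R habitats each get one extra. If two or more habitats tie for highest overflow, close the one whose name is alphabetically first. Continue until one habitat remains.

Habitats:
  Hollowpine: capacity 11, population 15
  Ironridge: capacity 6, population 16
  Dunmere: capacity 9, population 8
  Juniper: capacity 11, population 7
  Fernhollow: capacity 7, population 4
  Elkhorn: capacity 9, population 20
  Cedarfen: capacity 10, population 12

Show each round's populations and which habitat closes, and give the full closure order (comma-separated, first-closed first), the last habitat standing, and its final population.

Closure order: Elkhorn, Ironridge, Hollowpine, Cedarfen, Dunmere, Fernhollow
Last habitat: Juniper with 82 animals

Round 1: Cedarfen=12 Dunmere=8 Elkhorn=20 Fernhollow=4 Hollowpine=15 Ironridge=16 Juniper=7 → close Elkhorn (overflow 11)
  20÷6 = 3 each, +1 to first 2
Round 2: Cedarfen=16 Dunmere=12 Fernhollow=7 Hollowpine=18 Ironridge=19 Juniper=10 → close Ironridge (overflow 13)
  19÷5 = 3 each, +1 to first 4
Round 3: Cedarfen=20 Dunmere=16 Fernhollow=11 Hollowpine=22 Juniper=13 → close Hollowpine (overflow 11)
  22÷4 = 5 each, +1 to first 2
Round 4: Cedarfen=26 Dunmere=22 Fernhollow=16 Juniper=18 → close Cedarfen (overflow 16)
  26÷3 = 8 each, +1 to first 2
Round 5: Dunmere=31 Fernhollow=25 Juniper=26 → close Dunmere (overflow 22)
  31÷2 = 15 each, +1 to first 1
Round 6: Fernhollow=41 Juniper=41 → close Fernhollow (overflow 34)
  41÷1 = 41 each, +1 to first 0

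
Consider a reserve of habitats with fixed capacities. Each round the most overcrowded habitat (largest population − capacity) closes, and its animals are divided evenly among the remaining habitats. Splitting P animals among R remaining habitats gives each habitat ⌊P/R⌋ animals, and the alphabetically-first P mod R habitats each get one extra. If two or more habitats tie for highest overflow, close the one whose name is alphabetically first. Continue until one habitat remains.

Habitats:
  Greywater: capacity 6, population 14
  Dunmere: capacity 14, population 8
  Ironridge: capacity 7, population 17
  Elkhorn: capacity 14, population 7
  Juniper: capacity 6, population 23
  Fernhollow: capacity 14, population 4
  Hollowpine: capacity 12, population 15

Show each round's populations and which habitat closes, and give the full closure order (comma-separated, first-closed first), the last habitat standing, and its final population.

Round 1: Dunmere=8 Elkhorn=7 Fernhollow=4 Greywater=14 Hollowpine=15 Ironridge=17 Juniper=23 → close Juniper (overflow 17)
  23÷6 = 3 each, +1 to first 5
Round 2: Dunmere=12 Elkhorn=11 Fernhollow=8 Greywater=18 Hollowpine=19 Ironridge=20 → close Ironridge (overflow 13)
  20÷5 = 4 each, +1 to first 0
Round 3: Dunmere=16 Elkhorn=15 Fernhollow=12 Greywater=22 Hollowpine=23 → close Greywater (overflow 16)
  22÷4 = 5 each, +1 to first 2
Round 4: Dunmere=22 Elkhorn=21 Fernhollow=17 Hollowpine=28 → close Hollowpine (overflow 16)
  28÷3 = 9 each, +1 to first 1
Round 5: Dunmere=32 Elkhorn=30 Fernhollow=26 → close Dunmere (overflow 18)
  32÷2 = 16 each, +1 to first 0
Round 6: Elkhorn=46 Fernhollow=42 → close Elkhorn (overflow 32)
  46÷1 = 46 each, +1 to first 0

Closure order: Juniper, Ironridge, Greywater, Hollowpine, Dunmere, Elkhorn
Last habitat: Fernhollow with 88 animals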